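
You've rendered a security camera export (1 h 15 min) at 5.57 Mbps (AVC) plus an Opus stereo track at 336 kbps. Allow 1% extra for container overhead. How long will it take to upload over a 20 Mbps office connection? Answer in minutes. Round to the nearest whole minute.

22 minutes

1 h 15 min = 75 min = 4500 s
Audio: 336 kbps = 0.336 Mbps.
Total bitrate: 5.906 Mbps.
File: 5.906 Mbps × 4500 s = 26577.0 Mb.
With 1% container overhead: ×1.01. → 26842.8 Mb.
At 20 Mbps: 26842.8 / 20 = 1342.1 s ≈ 22.4 minutes.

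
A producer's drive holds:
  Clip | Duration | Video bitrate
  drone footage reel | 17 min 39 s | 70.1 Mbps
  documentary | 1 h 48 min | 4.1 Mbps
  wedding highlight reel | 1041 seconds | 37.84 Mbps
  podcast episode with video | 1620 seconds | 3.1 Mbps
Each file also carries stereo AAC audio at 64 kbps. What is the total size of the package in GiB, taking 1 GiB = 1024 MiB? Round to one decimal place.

17.0 GiB

Audio: 64 kbps = 0.064 Mbps.
drone footage reel: 70.164 Mbps × 1059 s = 74303.7 Mb
documentary: 4.164 Mbps × 6480 s = 26982.7 Mb
wedding highlight reel: 37.904 Mbps × 1041 s = 39458.1 Mb
podcast episode with video: 3.164 Mbps × 1620 s = 5125.7 Mb
Total: 145870.1 Mb = 18233.8 MB.
= 16.98 GiB.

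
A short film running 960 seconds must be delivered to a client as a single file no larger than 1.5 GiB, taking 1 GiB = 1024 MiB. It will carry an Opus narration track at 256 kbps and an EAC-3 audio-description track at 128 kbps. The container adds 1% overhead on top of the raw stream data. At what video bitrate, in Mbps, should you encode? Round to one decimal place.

Budget: 1.5 GiB = 12884.9 Mb.
Stream payload after overhead: 12884.9 / 1.01 = 12757.3 Mb.
Total bitrate budget: 12757.3 Mb / 960 s = 13.289 Mbps.
Audio total: 256 + 128 = 384 kbps = 0.384 Mbps.
Video: 13.289 − 0.384 = 12.905 Mbps.

12.9 Mbps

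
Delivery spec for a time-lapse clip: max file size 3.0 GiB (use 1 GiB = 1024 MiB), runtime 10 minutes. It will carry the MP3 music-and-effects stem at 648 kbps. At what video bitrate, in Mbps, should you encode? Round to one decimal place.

42.3 Mbps

Budget: 3.0 GiB = 25769.8 Mb.
10 min = 600 s
Total bitrate budget: 25769.8 Mb / 600 s = 42.950 Mbps.
Audio: 648 kbps = 0.648 Mbps.
Video: 42.950 − 0.648 = 42.302 Mbps.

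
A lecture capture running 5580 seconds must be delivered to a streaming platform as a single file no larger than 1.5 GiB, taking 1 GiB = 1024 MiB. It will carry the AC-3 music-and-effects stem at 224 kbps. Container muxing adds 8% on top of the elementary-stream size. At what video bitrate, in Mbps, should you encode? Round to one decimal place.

Budget: 1.5 GiB = 12884.9 Mb.
Stream payload after overhead: 12884.9 / 1.08 = 11930.5 Mb.
Total bitrate budget: 11930.5 Mb / 5580 s = 2.138 Mbps.
Audio: 224 kbps = 0.224 Mbps.
Video: 2.138 − 0.224 = 1.914 Mbps.

1.9 Mbps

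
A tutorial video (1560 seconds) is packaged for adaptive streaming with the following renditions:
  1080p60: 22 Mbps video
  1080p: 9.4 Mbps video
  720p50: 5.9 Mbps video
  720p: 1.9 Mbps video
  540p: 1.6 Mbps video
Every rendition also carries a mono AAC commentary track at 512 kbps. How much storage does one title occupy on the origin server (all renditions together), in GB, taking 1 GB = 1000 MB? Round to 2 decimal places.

Audio: 512 kbps = 0.512 Mbps.
Sum of rendition bitrates: (22+0.512) + (9.4+0.512) + (5.9+0.512) + (1.9+0.512) + (1.6+0.512) = 43.360 Mbps.
× 1560 s = 67,642 Mb = 8,455 MB = 8.455 GB.

8.46 GB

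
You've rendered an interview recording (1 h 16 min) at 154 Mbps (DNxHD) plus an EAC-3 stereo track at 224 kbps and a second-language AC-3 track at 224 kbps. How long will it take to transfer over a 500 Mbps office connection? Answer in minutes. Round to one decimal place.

1 h 16 min = 76 min = 4560 s
Audio total: 224 + 224 = 448 kbps = 0.448 Mbps.
Total bitrate: 154.448 Mbps.
File: 154.448 Mbps × 4560 s = 704282.9 Mb.
At 500 Mbps: 704282.9 / 500 = 1408.6 s ≈ 23.5 minutes.

23.5 minutes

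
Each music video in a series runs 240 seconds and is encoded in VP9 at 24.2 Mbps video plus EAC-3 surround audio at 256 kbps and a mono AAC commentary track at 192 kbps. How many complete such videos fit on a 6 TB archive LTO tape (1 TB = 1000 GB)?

8114

Audio total: 256 + 192 = 448 kbps = 0.448 Mbps.
Total bitrate: 24.648 Mbps.
Per item: 24.648 Mbps × 240 s = 5,916 Mb = 739.4 MB.
Capacity: 6 TB = 48,000,000 Mb; 8114.25 items → 8114 complete.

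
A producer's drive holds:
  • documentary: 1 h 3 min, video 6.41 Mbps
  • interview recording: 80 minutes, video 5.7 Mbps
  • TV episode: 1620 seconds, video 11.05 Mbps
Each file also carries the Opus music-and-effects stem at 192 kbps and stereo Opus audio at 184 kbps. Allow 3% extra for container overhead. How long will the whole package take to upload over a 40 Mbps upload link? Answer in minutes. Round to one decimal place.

31.5 minutes

Audio total: 192 + 184 = 376 kbps = 0.376 Mbps.
documentary: 6.786 Mbps × 3780 s × 1.03 = 26420.6 Mb
interview recording: 6.076 Mbps × 4800 s × 1.03 = 30039.7 Mb
TV episode: 11.426 Mbps × 1620 s × 1.03 = 19065.4 Mb
Total: 75525.8 Mb = 9440.7 MB.
At 40 Mbps: 75525.8 / 40 = 1888 s ≈ 31.5 minutes.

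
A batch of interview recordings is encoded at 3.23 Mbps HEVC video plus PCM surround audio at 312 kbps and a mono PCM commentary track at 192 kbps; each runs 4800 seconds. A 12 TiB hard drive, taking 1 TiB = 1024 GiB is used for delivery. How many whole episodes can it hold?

5889

Audio total: 312 + 192 = 504 kbps = 0.504 Mbps.
Total bitrate: 3.734 Mbps.
Per item: 3.734 Mbps × 4800 s = 17,923 Mb = 2,240 MB.
Capacity: 12 TiB = 105,553,116 Mb; 5889.19 items → 5889 complete.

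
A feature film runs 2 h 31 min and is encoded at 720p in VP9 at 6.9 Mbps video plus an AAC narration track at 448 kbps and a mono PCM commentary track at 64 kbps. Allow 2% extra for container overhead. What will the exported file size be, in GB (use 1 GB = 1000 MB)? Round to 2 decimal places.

2 h 31 min = 151 min = 9060 s
Audio total: 448 + 64 = 512 kbps = 0.512 Mbps.
Total bitrate: 6.9 + 0.512 = 7.412 Mbps.
Stream data: 7.412 Mbps × 9060 s = 67152.7 Mb.
With 2% container overhead: ×1.02.
68,496 Mb ÷ 8 = 8,562 MB → 8.562 GB.

8.56 GB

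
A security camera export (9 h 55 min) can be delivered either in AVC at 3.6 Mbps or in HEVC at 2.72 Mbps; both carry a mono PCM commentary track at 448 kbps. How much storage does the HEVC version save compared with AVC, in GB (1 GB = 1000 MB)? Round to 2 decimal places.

3.93 GB

9 h 55 min = 595 min = 35700 s
Audio: 448 kbps = 0.448 Mbps.
AVC: 4.048 Mbps × 35700 s = 144513.6 Mb = 18.064 GB.
HEVC: 3.168 Mbps × 35700 s = 113097.6 Mb = 14.137 GB.
Saving: 18.064 − 14.137 = 3.927 GB.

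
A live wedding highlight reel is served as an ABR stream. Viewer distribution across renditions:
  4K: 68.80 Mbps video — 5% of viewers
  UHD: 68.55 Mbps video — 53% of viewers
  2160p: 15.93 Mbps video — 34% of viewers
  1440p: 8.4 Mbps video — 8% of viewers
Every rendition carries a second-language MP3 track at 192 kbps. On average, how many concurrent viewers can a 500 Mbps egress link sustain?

10

Audio: 192 kbps = 0.192 Mbps.
Average per-viewer bitrate: 0.05×68.992 + 0.53×68.742 + 0.34×16.122 + 0.08×8.592 = 46.052 Mbps.
500 Mbps = 500.0 Mbps; 500.0 / 46.052 = 10.86 → 10.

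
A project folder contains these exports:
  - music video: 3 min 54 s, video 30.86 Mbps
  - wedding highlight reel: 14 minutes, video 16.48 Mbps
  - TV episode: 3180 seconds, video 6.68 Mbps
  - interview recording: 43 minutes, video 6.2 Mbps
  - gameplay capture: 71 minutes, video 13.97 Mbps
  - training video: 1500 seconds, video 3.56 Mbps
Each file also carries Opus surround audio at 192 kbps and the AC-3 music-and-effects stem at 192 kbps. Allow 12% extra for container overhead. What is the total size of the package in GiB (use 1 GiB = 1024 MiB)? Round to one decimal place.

Audio total: 192 + 192 = 384 kbps = 0.384 Mbps.
music video: 31.244 Mbps × 234 s × 1.12 = 8188.4 Mb
wedding highlight reel: 16.864 Mbps × 840 s × 1.12 = 15865.7 Mb
TV episode: 7.064 Mbps × 3180 s × 1.12 = 25159.1 Mb
interview recording: 6.584 Mbps × 2580 s × 1.12 = 19025.1 Mb
gameplay capture: 14.354 Mbps × 4260 s × 1.12 = 68485.8 Mb
training video: 3.944 Mbps × 1500 s × 1.12 = 6625.9 Mb
Total: 143350.1 Mb = 17918.8 MB.
= 16.69 GiB.

16.7 GiB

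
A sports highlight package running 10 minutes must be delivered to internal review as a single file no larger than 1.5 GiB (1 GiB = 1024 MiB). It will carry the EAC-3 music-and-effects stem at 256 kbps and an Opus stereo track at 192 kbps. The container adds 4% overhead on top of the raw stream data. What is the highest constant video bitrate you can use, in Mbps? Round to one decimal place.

Budget: 1.5 GiB = 12884.9 Mb.
Stream payload after overhead: 12884.9 / 1.04 = 12389.3 Mb.
10 min = 600 s
Total bitrate budget: 12389.3 Mb / 600 s = 20.649 Mbps.
Audio total: 256 + 192 = 448 kbps = 0.448 Mbps.
Video: 20.649 − 0.448 = 20.201 Mbps.

20.2 Mbps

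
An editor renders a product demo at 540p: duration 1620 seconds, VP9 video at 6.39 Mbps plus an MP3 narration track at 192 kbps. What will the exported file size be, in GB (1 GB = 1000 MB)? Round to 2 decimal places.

1.33 GB

Audio: 192 kbps = 0.192 Mbps.
Total bitrate: 6.39 + 0.192 = 6.582 Mbps.
Stream data: 6.582 Mbps × 1620 s = 10662.8 Mb.
10,663 Mb ÷ 8 = 1,333 MB → 1.333 GB.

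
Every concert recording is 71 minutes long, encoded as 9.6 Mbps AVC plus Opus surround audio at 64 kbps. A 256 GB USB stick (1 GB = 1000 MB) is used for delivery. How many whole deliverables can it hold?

71 min = 4260 s
Audio: 64 kbps = 0.064 Mbps.
Total bitrate: 9.664 Mbps.
Per item: 9.664 Mbps × 4260 s = 41,169 Mb = 5,146 MB.
Capacity: 256 GB = 2,048,000 Mb; 49.75 items → 49 complete.

49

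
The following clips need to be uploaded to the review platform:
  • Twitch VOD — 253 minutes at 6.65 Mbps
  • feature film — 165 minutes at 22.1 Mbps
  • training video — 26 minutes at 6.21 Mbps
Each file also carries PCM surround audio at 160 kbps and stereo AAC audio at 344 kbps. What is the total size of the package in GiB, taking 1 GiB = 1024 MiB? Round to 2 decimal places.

Audio total: 160 + 344 = 504 kbps = 0.504 Mbps.
Twitch VOD: 7.154 Mbps × 15180 s = 108597.7 Mb
feature film: 22.604 Mbps × 9900 s = 223779.6 Mb
training video: 6.714 Mbps × 1560 s = 10473.8 Mb
Total: 342851.2 Mb = 42856.4 MB.
= 39.91 GiB.

39.91 GiB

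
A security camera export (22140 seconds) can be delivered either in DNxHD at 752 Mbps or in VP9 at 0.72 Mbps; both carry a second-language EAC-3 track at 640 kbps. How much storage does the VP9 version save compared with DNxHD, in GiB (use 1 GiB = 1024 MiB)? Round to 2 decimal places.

Audio: 640 kbps = 0.640 Mbps.
DNxHD: 752.640 Mbps × 22140 s = 16663449.6 Mb = 1939.881 GiB.
VP9: 1.360 Mbps × 22140 s = 30110.4 Mb = 3.505 GiB.
Saving: 1939.881 − 3.505 = 1936.376 GiB.

1936.38 GiB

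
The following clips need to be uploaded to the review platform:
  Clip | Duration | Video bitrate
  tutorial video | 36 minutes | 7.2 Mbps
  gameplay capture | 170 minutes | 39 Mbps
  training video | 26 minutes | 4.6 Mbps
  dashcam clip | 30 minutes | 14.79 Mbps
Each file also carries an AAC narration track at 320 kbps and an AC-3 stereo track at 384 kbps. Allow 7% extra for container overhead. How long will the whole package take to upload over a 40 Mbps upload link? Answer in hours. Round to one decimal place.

Audio total: 320 + 384 = 704 kbps = 0.704 Mbps.
tutorial video: 7.904 Mbps × 2160 s × 1.07 = 18267.7 Mb
gameplay capture: 39.704 Mbps × 10200 s × 1.07 = 433329.5 Mb
training video: 5.304 Mbps × 1560 s × 1.07 = 8853.4 Mb
dashcam clip: 15.494 Mbps × 1800 s × 1.07 = 29841.4 Mb
Total: 490292.1 Mb = 61286.5 MB.
At 40 Mbps: 490292.1 / 40 = 12257 s ≈ 3.4 hours.

3.4 hours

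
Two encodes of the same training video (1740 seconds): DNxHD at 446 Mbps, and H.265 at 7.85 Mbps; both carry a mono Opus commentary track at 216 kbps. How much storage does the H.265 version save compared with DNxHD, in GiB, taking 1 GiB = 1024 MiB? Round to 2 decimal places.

88.75 GiB

Audio: 216 kbps = 0.216 Mbps.
DNxHD: 446.216 Mbps × 1740 s = 776415.8 Mb = 90.387 GiB.
H.265: 8.066 Mbps × 1740 s = 14034.8 Mb = 1.634 GiB.
Saving: 90.387 − 1.634 = 88.753 GiB.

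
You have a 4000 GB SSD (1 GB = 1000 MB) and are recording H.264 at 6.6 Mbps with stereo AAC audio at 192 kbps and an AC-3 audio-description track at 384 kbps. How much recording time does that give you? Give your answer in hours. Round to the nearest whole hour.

Audio total: 192 + 384 = 576 kbps = 0.576 Mbps.
Total bitrate: 6.6 + 0.576 = 7.176 Mbps.
Capacity: 4000 GB = 32,000,000 Mb.
Recording time: 32,000,000 / 7.176 = 4,459,309 s ≈ 1,239 hours.

1239 hours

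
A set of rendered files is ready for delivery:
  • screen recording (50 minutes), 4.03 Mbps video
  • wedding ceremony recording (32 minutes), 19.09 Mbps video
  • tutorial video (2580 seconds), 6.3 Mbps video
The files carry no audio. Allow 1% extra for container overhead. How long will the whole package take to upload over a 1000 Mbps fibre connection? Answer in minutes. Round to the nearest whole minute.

1 minutes

screen recording: 4.030 Mbps × 3000 s × 1.01 = 12210.9 Mb
wedding ceremony recording: 19.090 Mbps × 1920 s × 1.01 = 37019.3 Mb
tutorial video: 6.300 Mbps × 2580 s × 1.01 = 16416.5 Mb
Total: 65646.8 Mb = 8205.8 MB.
At 1000 Mbps: 65646.8 / 1000 = 66 s ≈ 1.09 minutes.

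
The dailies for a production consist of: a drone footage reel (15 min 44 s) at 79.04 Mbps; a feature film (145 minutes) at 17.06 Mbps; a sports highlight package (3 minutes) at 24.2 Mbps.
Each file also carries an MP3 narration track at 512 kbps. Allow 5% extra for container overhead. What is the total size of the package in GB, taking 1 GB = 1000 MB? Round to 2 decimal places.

Audio: 512 kbps = 0.512 Mbps.
drone footage reel: 79.552 Mbps × 944 s × 1.05 = 78851.9 Mb
feature film: 17.572 Mbps × 8700 s × 1.05 = 160520.2 Mb
sports highlight package: 24.712 Mbps × 180 s × 1.05 = 4670.6 Mb
Total: 244042.7 Mb = 30505.3 MB.
= 30.51 GB.

30.51 GB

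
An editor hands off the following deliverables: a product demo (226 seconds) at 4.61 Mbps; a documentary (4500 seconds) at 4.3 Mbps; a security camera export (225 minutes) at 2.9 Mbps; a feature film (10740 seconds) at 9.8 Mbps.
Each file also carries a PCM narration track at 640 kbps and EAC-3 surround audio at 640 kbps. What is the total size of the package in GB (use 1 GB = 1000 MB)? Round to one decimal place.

Audio total: 640 + 640 = 1280 kbps = 1.280 Mbps.
product demo: 5.890 Mbps × 226 s = 1331.1 Mb
documentary: 5.580 Mbps × 4500 s = 25110.0 Mb
security camera export: 4.180 Mbps × 13500 s = 56430.0 Mb
feature film: 11.080 Mbps × 10740 s = 118999.2 Mb
Total: 201870.3 Mb = 25233.8 MB.
= 25.23 GB.

25.2 GB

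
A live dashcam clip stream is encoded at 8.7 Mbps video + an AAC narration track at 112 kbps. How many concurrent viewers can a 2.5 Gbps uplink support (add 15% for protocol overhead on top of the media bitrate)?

246

Audio: 112 kbps = 0.112 Mbps.
Per-viewer media rate: 8.812 Mbps.
On the wire with 15% overhead: 10.134 Mbps.
2.5 Gbps = 2,500 Mbps; 2,500 / 10.134 = 246.70 → 246 viewers.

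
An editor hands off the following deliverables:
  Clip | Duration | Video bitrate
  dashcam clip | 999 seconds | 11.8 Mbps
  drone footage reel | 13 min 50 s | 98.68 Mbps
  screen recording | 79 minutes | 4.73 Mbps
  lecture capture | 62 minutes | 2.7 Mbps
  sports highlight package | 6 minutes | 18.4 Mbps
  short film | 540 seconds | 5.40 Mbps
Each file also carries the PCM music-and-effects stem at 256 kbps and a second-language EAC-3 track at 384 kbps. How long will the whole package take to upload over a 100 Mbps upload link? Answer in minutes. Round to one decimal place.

23.8 minutes

Audio total: 256 + 384 = 640 kbps = 0.640 Mbps.
dashcam clip: 12.440 Mbps × 999 s = 12427.6 Mb
drone footage reel: 99.320 Mbps × 830 s = 82435.6 Mb
screen recording: 5.370 Mbps × 4740 s = 25453.8 Mb
lecture capture: 3.340 Mbps × 3720 s = 12424.8 Mb
sports highlight package: 19.040 Mbps × 360 s = 6854.4 Mb
short film: 6.040 Mbps × 540 s = 3261.6 Mb
Total: 142857.8 Mb = 17857.2 MB.
At 100 Mbps: 142857.8 / 100 = 1429 s ≈ 23.8 minutes.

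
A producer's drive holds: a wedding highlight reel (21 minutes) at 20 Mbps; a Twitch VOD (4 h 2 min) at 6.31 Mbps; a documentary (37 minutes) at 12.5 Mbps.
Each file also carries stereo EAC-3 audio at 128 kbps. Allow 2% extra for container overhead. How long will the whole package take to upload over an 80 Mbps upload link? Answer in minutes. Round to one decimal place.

Audio: 128 kbps = 0.128 Mbps.
wedding highlight reel: 20.128 Mbps × 1260 s × 1.02 = 25868.5 Mb
Twitch VOD: 6.438 Mbps × 14520 s × 1.02 = 95349.4 Mb
documentary: 12.628 Mbps × 2220 s × 1.02 = 28594.8 Mb
Total: 149812.7 Mb = 18726.6 MB.
At 80 Mbps: 149812.7 / 80 = 1873 s ≈ 31.2 minutes.

31.2 minutes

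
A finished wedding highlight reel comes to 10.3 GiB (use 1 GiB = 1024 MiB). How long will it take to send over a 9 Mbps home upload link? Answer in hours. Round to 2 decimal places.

File: 10.3 GiB = 88476.3 Mb.
At 9 Mbps: 88476.3 / 9 = 9830.7 s ≈ 2.73 hours.

2.73 hours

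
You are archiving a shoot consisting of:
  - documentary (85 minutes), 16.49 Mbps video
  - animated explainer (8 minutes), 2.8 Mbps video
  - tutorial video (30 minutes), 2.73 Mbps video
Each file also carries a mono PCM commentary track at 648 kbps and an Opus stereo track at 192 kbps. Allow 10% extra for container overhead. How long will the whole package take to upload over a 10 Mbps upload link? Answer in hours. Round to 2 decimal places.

2.95 hours

Audio total: 648 + 192 = 840 kbps = 0.840 Mbps.
documentary: 17.330 Mbps × 5100 s × 1.10 = 97221.3 Mb
animated explainer: 3.640 Mbps × 480 s × 1.10 = 1921.9 Mb
tutorial video: 3.570 Mbps × 1800 s × 1.10 = 7068.6 Mb
Total: 106211.8 Mb = 13276.5 MB.
At 10 Mbps: 106211.8 / 10 = 10621 s ≈ 2.95 hours.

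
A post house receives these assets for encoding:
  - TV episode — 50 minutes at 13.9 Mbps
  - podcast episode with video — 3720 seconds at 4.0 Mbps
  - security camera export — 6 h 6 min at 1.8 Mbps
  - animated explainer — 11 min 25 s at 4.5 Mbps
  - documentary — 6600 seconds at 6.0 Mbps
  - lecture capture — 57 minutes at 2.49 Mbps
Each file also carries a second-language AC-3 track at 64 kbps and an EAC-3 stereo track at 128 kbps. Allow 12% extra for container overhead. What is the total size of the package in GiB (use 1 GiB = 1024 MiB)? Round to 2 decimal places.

Audio total: 64 + 128 = 192 kbps = 0.192 Mbps.
TV episode: 14.092 Mbps × 3000 s × 1.12 = 47349.1 Mb
podcast episode with video: 4.192 Mbps × 3720 s × 1.12 = 17465.5 Mb
security camera export: 1.992 Mbps × 21960 s × 1.12 = 48993.6 Mb
animated explainer: 4.692 Mbps × 685 s × 1.12 = 3599.7 Mb
documentary: 6.192 Mbps × 6600 s × 1.12 = 45771.3 Mb
lecture capture: 2.682 Mbps × 3420 s × 1.12 = 10273.1 Mb
Total: 173452.4 Mb = 21681.6 MB.
= 20.19 GiB.

20.19 GiB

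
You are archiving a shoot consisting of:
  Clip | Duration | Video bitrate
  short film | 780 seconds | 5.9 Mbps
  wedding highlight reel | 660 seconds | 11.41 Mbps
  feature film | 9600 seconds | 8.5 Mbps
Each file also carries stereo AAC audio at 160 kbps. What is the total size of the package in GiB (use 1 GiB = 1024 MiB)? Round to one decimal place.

Audio: 160 kbps = 0.160 Mbps.
short film: 6.060 Mbps × 780 s = 4726.8 Mb
wedding highlight reel: 11.570 Mbps × 660 s = 7636.2 Mb
feature film: 8.660 Mbps × 9600 s = 83136.0 Mb
Total: 95499.0 Mb = 11937.4 MB.
= 11.12 GiB.

11.1 GiB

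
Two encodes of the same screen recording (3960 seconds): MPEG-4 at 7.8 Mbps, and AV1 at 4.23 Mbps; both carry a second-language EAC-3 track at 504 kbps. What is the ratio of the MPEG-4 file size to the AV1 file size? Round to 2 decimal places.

Audio: 504 kbps = 0.504 Mbps.
MPEG-4: 8.304 Mbps × 3960 s = 32883.8 Mb = 3.828 GiB.
AV1: 4.734 Mbps × 3960 s = 18746.6 Mb = 2.182 GiB.
Ratio: 3.828 / 2.182 = 1.754.

1.75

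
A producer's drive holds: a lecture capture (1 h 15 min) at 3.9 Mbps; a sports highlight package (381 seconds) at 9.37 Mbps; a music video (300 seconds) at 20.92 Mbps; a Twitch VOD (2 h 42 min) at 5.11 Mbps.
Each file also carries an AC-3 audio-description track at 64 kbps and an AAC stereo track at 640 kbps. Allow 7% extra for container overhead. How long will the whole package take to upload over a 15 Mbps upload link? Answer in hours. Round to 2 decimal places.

Audio total: 64 + 640 = 704 kbps = 0.704 Mbps.
lecture capture: 4.604 Mbps × 4500 s × 1.07 = 22168.3 Mb
sports highlight package: 10.074 Mbps × 381 s × 1.07 = 4106.9 Mb
music video: 21.624 Mbps × 300 s × 1.07 = 6941.3 Mb
Twitch VOD: 5.814 Mbps × 9720 s × 1.07 = 60467.9 Mb
Total: 93684.4 Mb = 11710.5 MB.
At 15 Mbps: 93684.4 / 15 = 6246 s ≈ 1.73 hours.

1.73 hours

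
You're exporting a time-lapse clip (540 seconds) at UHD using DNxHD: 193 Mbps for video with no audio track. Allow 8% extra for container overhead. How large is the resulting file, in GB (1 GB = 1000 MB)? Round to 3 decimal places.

14.070 GB

Total bitrate: 193 Mbps.
Stream data: 193.000 Mbps × 540 s = 104220.0 Mb.
With 8% container overhead: ×1.08.
112,558 Mb ÷ 8 = 14,070 MB → 14.07 GB.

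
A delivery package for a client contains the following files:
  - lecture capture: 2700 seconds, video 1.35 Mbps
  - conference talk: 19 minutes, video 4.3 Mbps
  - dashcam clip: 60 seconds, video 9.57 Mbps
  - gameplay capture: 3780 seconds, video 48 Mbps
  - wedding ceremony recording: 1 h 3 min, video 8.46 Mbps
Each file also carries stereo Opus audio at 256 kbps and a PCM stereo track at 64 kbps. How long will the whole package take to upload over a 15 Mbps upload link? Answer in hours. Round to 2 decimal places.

Audio total: 256 + 64 = 320 kbps = 0.320 Mbps.
lecture capture: 1.670 Mbps × 2700 s = 4509.0 Mb
conference talk: 4.620 Mbps × 1140 s = 5266.8 Mb
dashcam clip: 9.890 Mbps × 60 s = 593.4 Mb
gameplay capture: 48.320 Mbps × 3780 s = 182649.6 Mb
wedding ceremony recording: 8.780 Mbps × 3780 s = 33188.4 Mb
Total: 226207.2 Mb = 28275.9 MB.
At 15 Mbps: 226207.2 / 15 = 15080 s ≈ 4.19 hours.

4.19 hours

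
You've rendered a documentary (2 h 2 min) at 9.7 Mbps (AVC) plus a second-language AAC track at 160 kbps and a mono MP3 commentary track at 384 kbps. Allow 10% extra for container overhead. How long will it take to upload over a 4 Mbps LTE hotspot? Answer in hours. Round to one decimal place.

5.7 hours

2 h 2 min = 122 min = 7320 s
Audio total: 160 + 384 = 544 kbps = 0.544 Mbps.
Total bitrate: 10.244 Mbps.
File: 10.244 Mbps × 7320 s = 74986.1 Mb.
With 10% container overhead: ×1.10. → 82484.7 Mb.
At 4 Mbps: 82484.7 / 4 = 20621.2 s ≈ 5.73 hours.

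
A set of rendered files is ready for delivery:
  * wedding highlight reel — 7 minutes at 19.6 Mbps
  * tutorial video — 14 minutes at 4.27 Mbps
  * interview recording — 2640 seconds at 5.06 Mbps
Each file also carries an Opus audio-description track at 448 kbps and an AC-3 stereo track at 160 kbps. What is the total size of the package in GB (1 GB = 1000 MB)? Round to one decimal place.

Audio total: 448 + 160 = 608 kbps = 0.608 Mbps.
wedding highlight reel: 20.208 Mbps × 420 s = 8487.4 Mb
tutorial video: 4.878 Mbps × 840 s = 4097.5 Mb
interview recording: 5.668 Mbps × 2640 s = 14963.5 Mb
Total: 27548.4 Mb = 3443.6 MB.
= 3.444 GB.

3.4 GB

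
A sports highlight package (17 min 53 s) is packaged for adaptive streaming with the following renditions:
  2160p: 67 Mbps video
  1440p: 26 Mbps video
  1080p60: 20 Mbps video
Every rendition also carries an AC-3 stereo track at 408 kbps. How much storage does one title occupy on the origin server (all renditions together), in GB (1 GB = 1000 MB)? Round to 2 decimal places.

15.32 GB

17 min 53 s = 1073 s
Audio: 408 kbps = 0.408 Mbps.
Sum of rendition bitrates: (67+0.408) + (26+0.408) + (20+0.408) = 114.224 Mbps.
× 1073 s = 122,562 Mb = 15,320 MB = 15.32 GB.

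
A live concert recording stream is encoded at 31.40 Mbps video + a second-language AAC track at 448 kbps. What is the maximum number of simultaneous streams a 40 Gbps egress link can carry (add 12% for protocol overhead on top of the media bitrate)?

1121

Audio: 448 kbps = 0.448 Mbps.
Per-viewer media rate: 31.848 Mbps.
On the wire with 12% overhead: 35.670 Mbps.
40 Gbps = 40,000 Mbps; 40,000 / 35.670 = 1121.40 → 1121 viewers.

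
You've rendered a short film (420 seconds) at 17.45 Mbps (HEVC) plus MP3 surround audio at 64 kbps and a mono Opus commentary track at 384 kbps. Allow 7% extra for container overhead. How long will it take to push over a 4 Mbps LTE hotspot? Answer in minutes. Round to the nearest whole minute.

34 minutes

Audio total: 64 + 384 = 448 kbps = 0.448 Mbps.
Total bitrate: 17.898 Mbps.
File: 17.898 Mbps × 420 s = 7517.2 Mb.
With 7% container overhead: ×1.07. → 8043.4 Mb.
At 4 Mbps: 8043.4 / 4 = 2010.8 s ≈ 33.5 minutes.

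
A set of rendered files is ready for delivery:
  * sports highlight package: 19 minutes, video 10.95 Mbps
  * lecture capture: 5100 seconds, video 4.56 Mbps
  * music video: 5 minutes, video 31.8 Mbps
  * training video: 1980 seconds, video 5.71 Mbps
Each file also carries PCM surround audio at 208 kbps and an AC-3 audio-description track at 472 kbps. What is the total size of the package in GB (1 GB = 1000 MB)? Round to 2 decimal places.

7.80 GB

Audio total: 208 + 472 = 680 kbps = 0.680 Mbps.
sports highlight package: 11.630 Mbps × 1140 s = 13258.2 Mb
lecture capture: 5.240 Mbps × 5100 s = 26724.0 Mb
music video: 32.480 Mbps × 300 s = 9744.0 Mb
training video: 6.390 Mbps × 1980 s = 12652.2 Mb
Total: 62378.4 Mb = 7797.3 MB.
= 7.797 GB.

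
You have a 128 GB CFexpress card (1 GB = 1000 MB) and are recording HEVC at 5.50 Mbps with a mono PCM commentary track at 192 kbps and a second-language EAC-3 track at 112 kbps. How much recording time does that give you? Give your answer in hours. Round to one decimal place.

49.0 hours

Audio total: 192 + 112 = 304 kbps = 0.304 Mbps.
Total bitrate: 5.50 + 0.304 = 5.804 Mbps.
Capacity: 128 GB = 1,024,000 Mb.
Recording time: 1,024,000 / 5.804 = 176,430 s ≈ 49.0 hours.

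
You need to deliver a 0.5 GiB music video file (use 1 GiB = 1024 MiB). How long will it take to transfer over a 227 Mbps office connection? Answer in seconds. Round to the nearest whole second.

19 seconds

File: 0.5 GiB = 4295.0 Mb.
At 227 Mbps: 4295.0 / 227 = 18.9 s ≈ 18.9 seconds.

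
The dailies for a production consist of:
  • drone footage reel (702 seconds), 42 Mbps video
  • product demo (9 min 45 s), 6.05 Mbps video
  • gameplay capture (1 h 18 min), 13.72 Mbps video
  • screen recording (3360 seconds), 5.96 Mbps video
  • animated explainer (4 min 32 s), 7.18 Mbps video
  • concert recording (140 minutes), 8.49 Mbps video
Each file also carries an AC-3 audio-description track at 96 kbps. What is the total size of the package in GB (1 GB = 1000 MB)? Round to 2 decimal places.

Audio: 96 kbps = 0.096 Mbps.
drone footage reel: 42.096 Mbps × 702 s = 29551.4 Mb
product demo: 6.146 Mbps × 585 s = 3595.4 Mb
gameplay capture: 13.816 Mbps × 4680 s = 64658.9 Mb
screen recording: 6.056 Mbps × 3360 s = 20348.2 Mb
animated explainer: 7.276 Mbps × 272 s = 1979.1 Mb
concert recording: 8.586 Mbps × 8400 s = 72122.4 Mb
Total: 192255.3 Mb = 24031.9 MB.
= 24.03 GB.

24.03 GB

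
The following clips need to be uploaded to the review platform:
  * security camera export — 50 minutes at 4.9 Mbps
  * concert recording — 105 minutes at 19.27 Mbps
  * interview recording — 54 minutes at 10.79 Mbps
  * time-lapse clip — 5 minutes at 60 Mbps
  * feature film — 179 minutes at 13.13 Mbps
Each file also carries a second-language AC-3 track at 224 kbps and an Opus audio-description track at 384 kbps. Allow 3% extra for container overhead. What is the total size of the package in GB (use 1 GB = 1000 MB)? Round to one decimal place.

44.3 GB

Audio total: 224 + 384 = 608 kbps = 0.608 Mbps.
security camera export: 5.508 Mbps × 3000 s × 1.03 = 17019.7 Mb
concert recording: 19.878 Mbps × 6300 s × 1.03 = 128988.3 Mb
interview recording: 11.398 Mbps × 3240 s × 1.03 = 38037.4 Mb
time-lapse clip: 60.608 Mbps × 300 s × 1.03 = 18727.9 Mb
feature film: 13.738 Mbps × 10740 s × 1.03 = 151972.5 Mb
Total: 354745.8 Mb = 44343.2 MB.
= 44.34 GB.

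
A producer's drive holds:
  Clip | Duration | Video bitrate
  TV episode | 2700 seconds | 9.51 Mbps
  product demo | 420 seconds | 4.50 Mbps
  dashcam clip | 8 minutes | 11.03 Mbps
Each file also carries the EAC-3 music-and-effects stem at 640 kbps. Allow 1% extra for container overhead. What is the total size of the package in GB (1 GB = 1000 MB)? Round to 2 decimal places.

4.44 GB

Audio: 640 kbps = 0.640 Mbps.
TV episode: 10.150 Mbps × 2700 s × 1.01 = 27679.0 Mb
product demo: 5.140 Mbps × 420 s × 1.01 = 2180.4 Mb
dashcam clip: 11.670 Mbps × 480 s × 1.01 = 5657.6 Mb
Total: 35517.1 Mb = 4439.6 MB.
= 4.440 GB.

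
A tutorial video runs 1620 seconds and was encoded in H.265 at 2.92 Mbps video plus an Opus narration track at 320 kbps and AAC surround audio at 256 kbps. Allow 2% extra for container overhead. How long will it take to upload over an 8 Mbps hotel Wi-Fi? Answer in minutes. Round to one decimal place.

Audio total: 320 + 256 = 576 kbps = 0.576 Mbps.
Total bitrate: 3.496 Mbps.
File: 3.496 Mbps × 1620 s = 5663.5 Mb.
With 2% container overhead: ×1.02. → 5776.8 Mb.
At 8 Mbps: 5776.8 / 8 = 722.1 s ≈ 12 minutes.

12.0 minutes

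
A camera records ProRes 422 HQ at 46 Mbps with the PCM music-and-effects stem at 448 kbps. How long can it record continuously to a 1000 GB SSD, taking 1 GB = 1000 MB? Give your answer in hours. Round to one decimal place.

Audio: 448 kbps = 0.448 Mbps.
Total bitrate: 46 + 0.448 = 46.448 Mbps.
Capacity: 1000 GB = 8,000,000 Mb.
Recording time: 8,000,000 / 46.448 = 172,236 s ≈ 47.8 hours.

47.8 hours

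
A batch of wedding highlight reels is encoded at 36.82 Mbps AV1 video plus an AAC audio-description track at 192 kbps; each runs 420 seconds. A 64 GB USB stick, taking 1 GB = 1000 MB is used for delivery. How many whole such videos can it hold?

32

Audio: 192 kbps = 0.192 Mbps.
Total bitrate: 37.012 Mbps.
Per item: 37.012 Mbps × 420 s = 15,545 Mb = 1,943 MB.
Capacity: 64 GB = 512,000 Mb; 32.94 items → 32 complete.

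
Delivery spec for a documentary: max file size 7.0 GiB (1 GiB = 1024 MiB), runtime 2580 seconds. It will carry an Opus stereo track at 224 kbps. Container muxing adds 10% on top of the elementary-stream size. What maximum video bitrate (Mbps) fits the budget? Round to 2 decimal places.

Budget: 7.0 GiB = 60129.5 Mb.
Stream payload after overhead: 60129.5 / 1.10 = 54663.2 Mb.
Total bitrate budget: 54663.2 Mb / 2580 s = 21.187 Mbps.
Audio: 224 kbps = 0.224 Mbps.
Video: 21.187 − 0.224 = 20.963 Mbps.

20.96 Mbps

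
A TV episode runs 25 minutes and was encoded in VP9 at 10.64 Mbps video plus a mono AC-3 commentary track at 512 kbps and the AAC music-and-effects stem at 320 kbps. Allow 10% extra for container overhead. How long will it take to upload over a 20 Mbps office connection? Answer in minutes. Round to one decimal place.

25 min = 1500 s
Audio total: 512 + 320 = 832 kbps = 0.832 Mbps.
Total bitrate: 11.472 Mbps.
File: 11.472 Mbps × 1500 s = 17208.0 Mb.
With 10% container overhead: ×1.10. → 18928.8 Mb.
At 20 Mbps: 18928.8 / 20 = 946.4 s ≈ 15.8 minutes.

15.8 minutes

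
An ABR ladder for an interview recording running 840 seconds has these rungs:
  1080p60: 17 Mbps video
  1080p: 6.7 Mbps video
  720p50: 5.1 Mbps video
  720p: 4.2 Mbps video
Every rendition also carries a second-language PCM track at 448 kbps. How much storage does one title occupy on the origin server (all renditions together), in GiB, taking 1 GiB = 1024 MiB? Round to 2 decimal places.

3.40 GiB

Audio: 448 kbps = 0.448 Mbps.
Sum of rendition bitrates: (17+0.448) + (6.7+0.448) + (5.1+0.448) + (4.2+0.448) = 34.792 Mbps.
× 840 s = 29,225 Mb = 3,653 MB = 3.402 GiB.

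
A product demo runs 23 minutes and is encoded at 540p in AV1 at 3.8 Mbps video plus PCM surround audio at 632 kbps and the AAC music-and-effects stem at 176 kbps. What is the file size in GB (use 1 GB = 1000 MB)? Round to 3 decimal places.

23 min = 1380 s
Audio total: 632 + 176 = 808 kbps = 0.808 Mbps.
Total bitrate: 3.8 + 0.808 = 4.608 Mbps.
Stream data: 4.608 Mbps × 1380 s = 6359.0 Mb.
6,359 Mb ÷ 8 = 794.9 MB → 0.7949 GB.

0.795 GB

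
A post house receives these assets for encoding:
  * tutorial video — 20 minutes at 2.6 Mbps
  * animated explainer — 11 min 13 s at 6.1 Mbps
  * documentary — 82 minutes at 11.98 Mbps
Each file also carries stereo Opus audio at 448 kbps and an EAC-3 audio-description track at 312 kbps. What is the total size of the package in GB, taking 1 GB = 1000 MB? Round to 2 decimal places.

8.92 GB

Audio total: 448 + 312 = 760 kbps = 0.760 Mbps.
tutorial video: 3.360 Mbps × 1200 s = 4032.0 Mb
animated explainer: 6.860 Mbps × 673 s = 4616.8 Mb
documentary: 12.740 Mbps × 4920 s = 62680.8 Mb
Total: 71329.6 Mb = 8916.2 MB.
= 8.916 GB.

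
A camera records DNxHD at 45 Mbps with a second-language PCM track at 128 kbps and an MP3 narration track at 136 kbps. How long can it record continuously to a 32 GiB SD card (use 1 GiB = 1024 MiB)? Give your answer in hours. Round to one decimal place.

1.7 hours

Audio total: 128 + 136 = 264 kbps = 0.264 Mbps.
Total bitrate: 45 + 0.264 = 45.264 Mbps.
Capacity: 32 GiB = 274,878 Mb.
Recording time: 274,878 / 45.264 = 6,073 s ≈ 1.69 hours.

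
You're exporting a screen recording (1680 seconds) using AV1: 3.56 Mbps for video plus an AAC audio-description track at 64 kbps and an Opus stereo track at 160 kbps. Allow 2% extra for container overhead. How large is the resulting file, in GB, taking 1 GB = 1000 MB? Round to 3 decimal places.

0.811 GB

Audio total: 64 + 160 = 224 kbps = 0.224 Mbps.
Total bitrate: 3.56 + 0.224 = 3.784 Mbps.
Stream data: 3.784 Mbps × 1680 s = 6357.1 Mb.
With 2% container overhead: ×1.02.
6,484 Mb ÷ 8 = 810.5 MB → 0.8105 GB.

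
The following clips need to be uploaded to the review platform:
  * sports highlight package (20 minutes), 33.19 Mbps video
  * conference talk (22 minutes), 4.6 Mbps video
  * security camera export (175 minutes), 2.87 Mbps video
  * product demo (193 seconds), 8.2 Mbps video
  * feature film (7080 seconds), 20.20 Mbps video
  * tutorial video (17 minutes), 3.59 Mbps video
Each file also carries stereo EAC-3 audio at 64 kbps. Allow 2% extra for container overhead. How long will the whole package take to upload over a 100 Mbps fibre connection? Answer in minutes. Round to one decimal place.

Audio: 64 kbps = 0.064 Mbps.
sports highlight package: 33.254 Mbps × 1200 s × 1.02 = 40702.9 Mb
conference talk: 4.664 Mbps × 1320 s × 1.02 = 6279.6 Mb
security camera export: 2.934 Mbps × 10500 s × 1.02 = 31423.1 Mb
product demo: 8.264 Mbps × 193 s × 1.02 = 1626.9 Mb
feature film: 20.264 Mbps × 7080 s × 1.02 = 146338.5 Mb
tutorial video: 3.654 Mbps × 1020 s × 1.02 = 3801.6 Mb
Total: 230172.6 Mb = 28771.6 MB.
At 100 Mbps: 230172.6 / 100 = 2302 s ≈ 38.4 minutes.

38.4 minutes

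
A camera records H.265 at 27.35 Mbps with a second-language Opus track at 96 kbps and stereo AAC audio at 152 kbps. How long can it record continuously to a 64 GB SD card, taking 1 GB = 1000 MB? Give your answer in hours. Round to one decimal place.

5.2 hours

Audio total: 96 + 152 = 248 kbps = 0.248 Mbps.
Total bitrate: 27.35 + 0.248 = 27.598 Mbps.
Capacity: 64 GB = 512,000 Mb.
Recording time: 512,000 / 27.598 = 18,552 s ≈ 5.15 hours.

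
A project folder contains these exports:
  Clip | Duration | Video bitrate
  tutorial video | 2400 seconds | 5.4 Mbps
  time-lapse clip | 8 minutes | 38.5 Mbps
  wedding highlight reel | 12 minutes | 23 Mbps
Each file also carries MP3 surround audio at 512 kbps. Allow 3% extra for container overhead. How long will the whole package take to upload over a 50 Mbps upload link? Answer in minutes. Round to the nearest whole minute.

17 minutes

Audio: 512 kbps = 0.512 Mbps.
tutorial video: 5.912 Mbps × 2400 s × 1.03 = 14614.5 Mb
time-lapse clip: 39.012 Mbps × 480 s × 1.03 = 19287.5 Mb
wedding highlight reel: 23.512 Mbps × 720 s × 1.03 = 17436.5 Mb
Total: 51338.5 Mb = 6417.3 MB.
At 50 Mbps: 51338.5 / 50 = 1027 s ≈ 17.1 minutes.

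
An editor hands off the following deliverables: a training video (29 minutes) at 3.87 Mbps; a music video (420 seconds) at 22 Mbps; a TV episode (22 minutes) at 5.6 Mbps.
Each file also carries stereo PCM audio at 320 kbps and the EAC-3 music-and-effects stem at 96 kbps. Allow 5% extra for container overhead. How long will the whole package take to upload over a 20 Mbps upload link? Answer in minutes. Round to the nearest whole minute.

Audio total: 320 + 96 = 416 kbps = 0.416 Mbps.
training video: 4.286 Mbps × 1740 s × 1.05 = 7830.5 Mb
music video: 22.416 Mbps × 420 s × 1.05 = 9885.5 Mb
TV episode: 6.016 Mbps × 1320 s × 1.05 = 8338.2 Mb
Total: 26054.2 Mb = 3256.8 MB.
At 20 Mbps: 26054.2 / 20 = 1303 s ≈ 21.7 minutes.

22 minutes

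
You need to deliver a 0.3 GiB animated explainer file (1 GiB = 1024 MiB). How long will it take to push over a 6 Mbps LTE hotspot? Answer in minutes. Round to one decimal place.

7.2 minutes

File: 0.3 GiB = 2577.0 Mb.
At 6 Mbps: 2577.0 / 6 = 429.5 s ≈ 7.16 minutes.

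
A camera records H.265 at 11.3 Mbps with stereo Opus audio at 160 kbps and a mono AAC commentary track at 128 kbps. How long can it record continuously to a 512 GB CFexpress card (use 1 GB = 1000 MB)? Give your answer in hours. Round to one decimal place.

Audio total: 160 + 128 = 288 kbps = 0.288 Mbps.
Total bitrate: 11.3 + 0.288 = 11.588 Mbps.
Capacity: 512 GB = 4,096,000 Mb.
Recording time: 4,096,000 / 11.588 = 353,469 s ≈ 98.2 hours.

98.2 hours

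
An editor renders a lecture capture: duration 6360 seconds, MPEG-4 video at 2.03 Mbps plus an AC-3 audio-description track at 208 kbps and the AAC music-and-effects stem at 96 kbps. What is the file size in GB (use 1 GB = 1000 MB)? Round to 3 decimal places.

Audio total: 208 + 96 = 304 kbps = 0.304 Mbps.
Total bitrate: 2.03 + 0.304 = 2.334 Mbps.
Stream data: 2.334 Mbps × 6360 s = 14844.2 Mb.
14,844 Mb ÷ 8 = 1,856 MB → 1.856 GB.

1.856 GB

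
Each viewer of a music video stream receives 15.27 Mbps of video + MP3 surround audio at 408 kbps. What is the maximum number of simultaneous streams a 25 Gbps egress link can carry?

Audio: 408 kbps = 0.408 Mbps.
Per-viewer media rate: 15.678 Mbps.
25 Gbps = 25,000 Mbps; 25,000 / 15.678 = 1594.59 → 1594 viewers.

1594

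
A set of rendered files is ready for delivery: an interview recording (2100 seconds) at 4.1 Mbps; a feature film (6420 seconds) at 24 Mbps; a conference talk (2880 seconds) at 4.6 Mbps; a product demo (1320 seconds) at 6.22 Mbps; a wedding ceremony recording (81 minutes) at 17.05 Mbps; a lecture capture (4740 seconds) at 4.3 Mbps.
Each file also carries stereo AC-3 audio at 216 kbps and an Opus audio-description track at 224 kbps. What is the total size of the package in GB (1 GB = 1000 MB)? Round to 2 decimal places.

Audio total: 216 + 224 = 440 kbps = 0.440 Mbps.
interview recording: 4.540 Mbps × 2100 s = 9534.0 Mb
feature film: 24.440 Mbps × 6420 s = 156904.8 Mb
conference talk: 5.040 Mbps × 2880 s = 14515.2 Mb
product demo: 6.660 Mbps × 1320 s = 8791.2 Mb
wedding ceremony recording: 17.490 Mbps × 4860 s = 85001.4 Mb
lecture capture: 4.740 Mbps × 4740 s = 22467.6 Mb
Total: 297214.2 Mb = 37151.8 MB.
= 37.15 GB.

37.15 GB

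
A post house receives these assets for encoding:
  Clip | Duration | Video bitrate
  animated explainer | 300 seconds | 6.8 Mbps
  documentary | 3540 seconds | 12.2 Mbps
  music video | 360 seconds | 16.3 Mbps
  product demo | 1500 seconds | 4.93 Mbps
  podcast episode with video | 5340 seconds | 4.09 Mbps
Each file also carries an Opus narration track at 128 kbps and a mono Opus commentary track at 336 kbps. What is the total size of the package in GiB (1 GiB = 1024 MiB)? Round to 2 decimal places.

9.95 GiB

Audio total: 128 + 336 = 464 kbps = 0.464 Mbps.
animated explainer: 7.264 Mbps × 300 s = 2179.2 Mb
documentary: 12.664 Mbps × 3540 s = 44830.6 Mb
music video: 16.764 Mbps × 360 s = 6035.0 Mb
product demo: 5.394 Mbps × 1500 s = 8091.0 Mb
podcast episode with video: 4.554 Mbps × 5340 s = 24318.4 Mb
Total: 85454.2 Mb = 10681.8 MB.
= 9.948 GiB.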